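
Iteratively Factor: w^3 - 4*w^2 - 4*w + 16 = (w - 4)*(w^2 - 4) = (w - 4)*(w - 2)*(w + 2)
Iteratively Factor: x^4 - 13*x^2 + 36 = (x + 2)*(x^3 - 2*x^2 - 9*x + 18) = (x - 3)*(x + 2)*(x^2 + x - 6) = (x - 3)*(x - 2)*(x + 2)*(x + 3)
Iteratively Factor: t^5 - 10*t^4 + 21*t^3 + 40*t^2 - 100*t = (t)*(t^4 - 10*t^3 + 21*t^2 + 40*t - 100) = t*(t + 2)*(t^3 - 12*t^2 + 45*t - 50) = t*(t - 2)*(t + 2)*(t^2 - 10*t + 25) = t*(t - 5)*(t - 2)*(t + 2)*(t - 5)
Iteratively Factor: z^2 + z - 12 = (z + 4)*(z - 3)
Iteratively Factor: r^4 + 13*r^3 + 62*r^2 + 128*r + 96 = (r + 4)*(r^3 + 9*r^2 + 26*r + 24) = (r + 4)^2*(r^2 + 5*r + 6) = (r + 2)*(r + 4)^2*(r + 3)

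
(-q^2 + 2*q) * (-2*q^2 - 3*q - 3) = 2*q^4 - q^3 - 3*q^2 - 6*q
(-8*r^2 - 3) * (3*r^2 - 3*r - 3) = -24*r^4 + 24*r^3 + 15*r^2 + 9*r + 9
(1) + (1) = 2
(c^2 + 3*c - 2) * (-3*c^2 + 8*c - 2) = -3*c^4 - c^3 + 28*c^2 - 22*c + 4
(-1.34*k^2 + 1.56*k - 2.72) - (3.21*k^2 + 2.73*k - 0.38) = -4.55*k^2 - 1.17*k - 2.34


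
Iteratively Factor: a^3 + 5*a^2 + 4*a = (a + 1)*(a^2 + 4*a) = (a + 1)*(a + 4)*(a)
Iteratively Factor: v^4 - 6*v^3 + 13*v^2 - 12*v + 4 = (v - 2)*(v^3 - 4*v^2 + 5*v - 2) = (v - 2)*(v - 1)*(v^2 - 3*v + 2) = (v - 2)^2*(v - 1)*(v - 1)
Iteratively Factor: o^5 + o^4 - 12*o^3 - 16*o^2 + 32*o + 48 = (o + 2)*(o^4 - o^3 - 10*o^2 + 4*o + 24) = (o + 2)^2*(o^3 - 3*o^2 - 4*o + 12) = (o + 2)^3*(o^2 - 5*o + 6) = (o - 3)*(o + 2)^3*(o - 2)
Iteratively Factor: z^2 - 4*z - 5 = (z + 1)*(z - 5)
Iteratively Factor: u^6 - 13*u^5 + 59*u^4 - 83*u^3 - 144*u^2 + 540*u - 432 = (u - 4)*(u^5 - 9*u^4 + 23*u^3 + 9*u^2 - 108*u + 108) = (u - 4)*(u - 3)*(u^4 - 6*u^3 + 5*u^2 + 24*u - 36) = (u - 4)*(u - 3)^2*(u^3 - 3*u^2 - 4*u + 12) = (u - 4)*(u - 3)^3*(u^2 - 4) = (u - 4)*(u - 3)^3*(u - 2)*(u + 2)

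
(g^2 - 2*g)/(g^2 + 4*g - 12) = g/(g + 6)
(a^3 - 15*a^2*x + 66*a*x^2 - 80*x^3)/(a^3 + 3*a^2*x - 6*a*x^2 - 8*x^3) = (a^2 - 13*a*x + 40*x^2)/(a^2 + 5*a*x + 4*x^2)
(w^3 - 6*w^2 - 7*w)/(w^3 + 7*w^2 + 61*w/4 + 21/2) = 4*w*(w^2 - 6*w - 7)/(4*w^3 + 28*w^2 + 61*w + 42)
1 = 1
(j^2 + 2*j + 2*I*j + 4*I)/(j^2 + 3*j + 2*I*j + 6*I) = (j + 2)/(j + 3)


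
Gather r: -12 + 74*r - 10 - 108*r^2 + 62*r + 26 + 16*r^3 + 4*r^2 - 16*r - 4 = 16*r^3 - 104*r^2 + 120*r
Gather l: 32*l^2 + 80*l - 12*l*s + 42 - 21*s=32*l^2 + l*(80 - 12*s) - 21*s + 42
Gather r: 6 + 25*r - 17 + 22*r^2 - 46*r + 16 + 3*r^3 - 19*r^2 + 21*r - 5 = 3*r^3 + 3*r^2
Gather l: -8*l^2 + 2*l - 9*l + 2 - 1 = -8*l^2 - 7*l + 1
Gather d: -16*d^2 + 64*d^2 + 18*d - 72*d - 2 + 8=48*d^2 - 54*d + 6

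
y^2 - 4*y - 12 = (y - 6)*(y + 2)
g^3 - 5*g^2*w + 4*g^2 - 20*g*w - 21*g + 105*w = (g - 3)*(g + 7)*(g - 5*w)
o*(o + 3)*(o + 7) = o^3 + 10*o^2 + 21*o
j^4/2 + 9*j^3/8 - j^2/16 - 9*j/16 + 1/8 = (j/2 + 1/2)*(j - 1/2)*(j - 1/4)*(j + 2)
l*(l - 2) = l^2 - 2*l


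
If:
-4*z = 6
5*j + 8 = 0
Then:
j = -8/5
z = -3/2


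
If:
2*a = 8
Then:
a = 4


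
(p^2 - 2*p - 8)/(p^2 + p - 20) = (p + 2)/(p + 5)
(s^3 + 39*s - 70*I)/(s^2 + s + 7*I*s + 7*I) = (s^2 - 7*I*s - 10)/(s + 1)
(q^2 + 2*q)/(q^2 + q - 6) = q*(q + 2)/(q^2 + q - 6)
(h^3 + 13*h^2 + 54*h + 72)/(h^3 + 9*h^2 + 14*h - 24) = (h + 3)/(h - 1)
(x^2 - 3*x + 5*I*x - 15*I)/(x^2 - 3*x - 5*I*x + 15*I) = (x + 5*I)/(x - 5*I)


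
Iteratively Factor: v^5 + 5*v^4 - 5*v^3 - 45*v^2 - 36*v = (v - 3)*(v^4 + 8*v^3 + 19*v^2 + 12*v) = (v - 3)*(v + 4)*(v^3 + 4*v^2 + 3*v) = (v - 3)*(v + 1)*(v + 4)*(v^2 + 3*v) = v*(v - 3)*(v + 1)*(v + 4)*(v + 3)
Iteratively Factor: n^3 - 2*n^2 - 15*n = (n - 5)*(n^2 + 3*n) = (n - 5)*(n + 3)*(n)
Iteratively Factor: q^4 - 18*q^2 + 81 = (q - 3)*(q^3 + 3*q^2 - 9*q - 27) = (q - 3)^2*(q^2 + 6*q + 9) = (q - 3)^2*(q + 3)*(q + 3)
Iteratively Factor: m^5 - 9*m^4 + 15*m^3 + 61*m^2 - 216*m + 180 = (m - 3)*(m^4 - 6*m^3 - 3*m^2 + 52*m - 60) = (m - 3)*(m + 3)*(m^3 - 9*m^2 + 24*m - 20) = (m - 5)*(m - 3)*(m + 3)*(m^2 - 4*m + 4) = (m - 5)*(m - 3)*(m - 2)*(m + 3)*(m - 2)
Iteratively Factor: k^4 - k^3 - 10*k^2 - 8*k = (k)*(k^3 - k^2 - 10*k - 8) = k*(k - 4)*(k^2 + 3*k + 2) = k*(k - 4)*(k + 2)*(k + 1)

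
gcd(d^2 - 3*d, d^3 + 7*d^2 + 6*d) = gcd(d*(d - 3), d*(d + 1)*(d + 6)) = d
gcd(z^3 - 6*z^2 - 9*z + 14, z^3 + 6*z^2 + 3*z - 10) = z^2 + z - 2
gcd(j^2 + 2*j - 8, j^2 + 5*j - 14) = j - 2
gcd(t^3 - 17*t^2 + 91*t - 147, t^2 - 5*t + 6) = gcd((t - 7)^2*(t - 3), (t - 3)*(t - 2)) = t - 3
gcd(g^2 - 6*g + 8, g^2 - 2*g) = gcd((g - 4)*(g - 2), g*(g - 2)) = g - 2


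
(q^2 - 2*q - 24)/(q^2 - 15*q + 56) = (q^2 - 2*q - 24)/(q^2 - 15*q + 56)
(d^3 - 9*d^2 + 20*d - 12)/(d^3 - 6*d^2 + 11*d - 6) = (d - 6)/(d - 3)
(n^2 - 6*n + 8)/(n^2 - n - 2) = (n - 4)/(n + 1)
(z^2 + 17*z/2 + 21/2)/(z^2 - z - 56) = (z + 3/2)/(z - 8)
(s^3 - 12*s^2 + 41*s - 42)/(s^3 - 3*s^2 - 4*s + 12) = (s - 7)/(s + 2)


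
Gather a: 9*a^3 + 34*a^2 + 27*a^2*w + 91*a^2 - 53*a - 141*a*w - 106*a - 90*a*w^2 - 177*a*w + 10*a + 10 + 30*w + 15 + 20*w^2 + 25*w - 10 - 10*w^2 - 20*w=9*a^3 + a^2*(27*w + 125) + a*(-90*w^2 - 318*w - 149) + 10*w^2 + 35*w + 15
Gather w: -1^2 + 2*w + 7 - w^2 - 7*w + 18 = -w^2 - 5*w + 24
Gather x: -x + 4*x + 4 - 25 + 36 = 3*x + 15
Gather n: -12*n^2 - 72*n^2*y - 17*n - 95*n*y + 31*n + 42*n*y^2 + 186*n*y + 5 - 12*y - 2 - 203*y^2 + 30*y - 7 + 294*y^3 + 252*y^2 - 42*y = n^2*(-72*y - 12) + n*(42*y^2 + 91*y + 14) + 294*y^3 + 49*y^2 - 24*y - 4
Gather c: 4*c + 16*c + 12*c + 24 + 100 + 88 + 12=32*c + 224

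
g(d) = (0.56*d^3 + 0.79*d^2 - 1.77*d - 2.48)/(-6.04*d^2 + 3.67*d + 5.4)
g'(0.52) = -0.34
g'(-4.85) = -0.09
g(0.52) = -0.55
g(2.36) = -0.26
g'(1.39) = -21.49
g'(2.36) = -0.25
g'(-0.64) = 36.42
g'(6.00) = -0.10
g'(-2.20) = -0.07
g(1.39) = 1.63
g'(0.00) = -0.02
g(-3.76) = 0.15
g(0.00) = -0.46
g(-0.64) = -2.03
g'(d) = (12.08*d - 3.67)*(0.56*d^3 + 0.79*d^2 - 1.77*d - 2.48)/(-6.04*d^2 + 3.67*d + 5.4)^2 + (1.68*d^2 + 1.58*d - 1.77)/(-6.04*d^2 + 3.67*d + 5.4) = (-3.3824*d^4 + 4.1104*d^3 + 1.2805*d^2 - 21.4264*d - 0.456400000000002)/(36.4816*d^4 - 44.3336*d^3 - 51.7631*d^2 + 39.636*d + 29.16)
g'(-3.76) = -0.09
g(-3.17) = 0.10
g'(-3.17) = -0.09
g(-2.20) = 0.02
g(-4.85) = 0.25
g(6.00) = -0.72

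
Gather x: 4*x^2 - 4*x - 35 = 4*x^2 - 4*x - 35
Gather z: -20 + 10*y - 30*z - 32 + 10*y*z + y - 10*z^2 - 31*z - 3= 11*y - 10*z^2 + z*(10*y - 61) - 55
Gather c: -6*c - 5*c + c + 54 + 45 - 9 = 90 - 10*c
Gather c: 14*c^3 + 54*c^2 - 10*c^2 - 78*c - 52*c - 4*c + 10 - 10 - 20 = 14*c^3 + 44*c^2 - 134*c - 20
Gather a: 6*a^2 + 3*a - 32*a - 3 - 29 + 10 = 6*a^2 - 29*a - 22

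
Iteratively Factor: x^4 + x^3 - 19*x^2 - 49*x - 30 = (x + 1)*(x^3 - 19*x - 30) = (x + 1)*(x + 2)*(x^2 - 2*x - 15) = (x + 1)*(x + 2)*(x + 3)*(x - 5)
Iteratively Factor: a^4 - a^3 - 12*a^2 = (a - 4)*(a^3 + 3*a^2) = a*(a - 4)*(a^2 + 3*a) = a*(a - 4)*(a + 3)*(a)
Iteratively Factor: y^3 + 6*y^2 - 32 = (y - 2)*(y^2 + 8*y + 16) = (y - 2)*(y + 4)*(y + 4)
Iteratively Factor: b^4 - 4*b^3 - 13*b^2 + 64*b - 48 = (b - 4)*(b^3 - 13*b + 12) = (b - 4)*(b - 3)*(b^2 + 3*b - 4) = (b - 4)*(b - 3)*(b + 4)*(b - 1)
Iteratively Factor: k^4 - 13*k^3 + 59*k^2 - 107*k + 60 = (k - 5)*(k^3 - 8*k^2 + 19*k - 12) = (k - 5)*(k - 4)*(k^2 - 4*k + 3) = (k - 5)*(k - 4)*(k - 3)*(k - 1)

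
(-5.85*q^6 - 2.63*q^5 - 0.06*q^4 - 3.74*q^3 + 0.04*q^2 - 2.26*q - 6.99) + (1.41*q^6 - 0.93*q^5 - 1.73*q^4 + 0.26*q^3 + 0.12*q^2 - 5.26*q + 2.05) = -4.44*q^6 - 3.56*q^5 - 1.79*q^4 - 3.48*q^3 + 0.16*q^2 - 7.52*q - 4.94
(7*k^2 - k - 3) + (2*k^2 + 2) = 9*k^2 - k - 1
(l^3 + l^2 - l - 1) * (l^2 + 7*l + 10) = l^5 + 8*l^4 + 16*l^3 + 2*l^2 - 17*l - 10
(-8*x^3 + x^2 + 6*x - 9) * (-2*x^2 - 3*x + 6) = 16*x^5 + 22*x^4 - 63*x^3 + 6*x^2 + 63*x - 54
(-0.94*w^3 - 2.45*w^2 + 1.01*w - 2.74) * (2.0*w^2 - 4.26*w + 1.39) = -1.88*w^5 - 0.895600000000001*w^4 + 11.1504*w^3 - 13.1881*w^2 + 13.0763*w - 3.8086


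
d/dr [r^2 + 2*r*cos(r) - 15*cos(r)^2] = -2*r*sin(r) + 2*r + 15*sin(2*r) + 2*cos(r)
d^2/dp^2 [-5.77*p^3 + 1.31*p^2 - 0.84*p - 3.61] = 2.62 - 34.62*p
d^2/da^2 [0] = 0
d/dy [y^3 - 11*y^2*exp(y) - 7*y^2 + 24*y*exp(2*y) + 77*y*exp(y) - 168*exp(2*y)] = -11*y^2*exp(y) + 3*y^2 + 48*y*exp(2*y) + 55*y*exp(y) - 14*y - 312*exp(2*y) + 77*exp(y)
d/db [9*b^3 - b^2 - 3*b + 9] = 27*b^2 - 2*b - 3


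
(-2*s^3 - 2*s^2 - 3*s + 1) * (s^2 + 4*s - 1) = -2*s^5 - 10*s^4 - 9*s^3 - 9*s^2 + 7*s - 1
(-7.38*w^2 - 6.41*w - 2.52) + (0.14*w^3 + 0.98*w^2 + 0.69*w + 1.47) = 0.14*w^3 - 6.4*w^2 - 5.72*w - 1.05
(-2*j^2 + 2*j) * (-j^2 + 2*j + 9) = 2*j^4 - 6*j^3 - 14*j^2 + 18*j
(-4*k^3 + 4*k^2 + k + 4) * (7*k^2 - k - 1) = -28*k^5 + 32*k^4 + 7*k^3 + 23*k^2 - 5*k - 4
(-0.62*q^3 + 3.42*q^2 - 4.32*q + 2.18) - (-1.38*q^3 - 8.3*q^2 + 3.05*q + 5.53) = 0.76*q^3 + 11.72*q^2 - 7.37*q - 3.35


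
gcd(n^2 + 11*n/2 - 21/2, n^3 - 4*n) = 1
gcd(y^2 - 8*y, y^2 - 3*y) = y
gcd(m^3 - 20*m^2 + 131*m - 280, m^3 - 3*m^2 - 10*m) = m - 5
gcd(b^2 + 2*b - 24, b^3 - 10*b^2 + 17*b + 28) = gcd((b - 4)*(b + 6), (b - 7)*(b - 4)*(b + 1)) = b - 4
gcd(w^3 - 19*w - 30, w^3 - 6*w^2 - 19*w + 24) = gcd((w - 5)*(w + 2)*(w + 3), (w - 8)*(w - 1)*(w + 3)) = w + 3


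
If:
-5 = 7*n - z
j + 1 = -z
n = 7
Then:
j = -55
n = 7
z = 54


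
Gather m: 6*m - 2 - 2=6*m - 4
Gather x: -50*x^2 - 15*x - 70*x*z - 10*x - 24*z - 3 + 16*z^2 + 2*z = -50*x^2 + x*(-70*z - 25) + 16*z^2 - 22*z - 3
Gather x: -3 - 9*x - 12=-9*x - 15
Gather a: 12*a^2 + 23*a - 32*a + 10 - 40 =12*a^2 - 9*a - 30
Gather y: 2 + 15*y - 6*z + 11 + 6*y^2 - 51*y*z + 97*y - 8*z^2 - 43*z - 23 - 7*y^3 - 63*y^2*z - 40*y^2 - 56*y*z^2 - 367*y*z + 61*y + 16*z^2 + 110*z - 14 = -7*y^3 + y^2*(-63*z - 34) + y*(-56*z^2 - 418*z + 173) + 8*z^2 + 61*z - 24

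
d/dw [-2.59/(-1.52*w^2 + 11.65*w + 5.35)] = (30.1735 - 7.8736*w)/(-1.52*w^2 + 11.65*w + 5.35)^2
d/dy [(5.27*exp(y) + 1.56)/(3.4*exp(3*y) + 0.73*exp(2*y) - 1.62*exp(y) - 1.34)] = (-(5.27*exp(y) + 1.56)*(10.2*exp(2*y) + 1.46*exp(y) - 1.62) + 17.918*exp(3*y) + 3.8471*exp(2*y) - 8.5374*exp(y) - 7.0618)*exp(y)/(3.4*exp(3*y) + 0.73*exp(2*y) - 1.62*exp(y) - 1.34)^2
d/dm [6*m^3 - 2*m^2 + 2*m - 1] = 18*m^2 - 4*m + 2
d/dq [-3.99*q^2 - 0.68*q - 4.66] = -7.98*q - 0.68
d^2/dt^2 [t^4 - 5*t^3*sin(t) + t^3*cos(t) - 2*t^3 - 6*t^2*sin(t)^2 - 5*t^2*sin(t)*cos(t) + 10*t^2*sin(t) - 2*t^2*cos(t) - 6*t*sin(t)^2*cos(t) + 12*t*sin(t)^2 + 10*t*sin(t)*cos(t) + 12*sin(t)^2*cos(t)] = 5*t^3*sin(t) - t^3*cos(t) - 16*t^2*sin(t) + 10*t^2*sin(2*t) - 28*t^2*cos(t) - 12*t^2*cos(2*t) + 12*t^2 - 22*t*sin(t) - 44*t*sin(2*t) + 95*t*cos(t)/2 + 4*t*cos(2*t) - 27*t*cos(3*t)/2 - 12*t + 23*sin(t) + 19*sin(2*t) - 9*sin(3*t) - 7*cos(t) + 26*cos(2*t) + 27*cos(3*t) - 6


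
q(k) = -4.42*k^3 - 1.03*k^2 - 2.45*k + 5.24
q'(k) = -13.26*k^2 - 2.06*k - 2.45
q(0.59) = 2.53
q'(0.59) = -8.28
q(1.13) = -5.22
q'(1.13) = -21.71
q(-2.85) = 106.18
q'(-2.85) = -104.28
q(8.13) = -2457.92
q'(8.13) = -895.64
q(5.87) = -938.63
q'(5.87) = -471.44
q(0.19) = 4.71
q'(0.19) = -3.32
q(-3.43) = 179.89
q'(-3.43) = -151.39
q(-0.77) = 8.53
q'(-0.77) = -8.73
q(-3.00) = 122.66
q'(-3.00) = -115.61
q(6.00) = -1001.26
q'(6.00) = -492.17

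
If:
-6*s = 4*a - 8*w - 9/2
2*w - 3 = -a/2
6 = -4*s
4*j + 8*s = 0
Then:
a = 17/4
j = 3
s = -3/2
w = 7/16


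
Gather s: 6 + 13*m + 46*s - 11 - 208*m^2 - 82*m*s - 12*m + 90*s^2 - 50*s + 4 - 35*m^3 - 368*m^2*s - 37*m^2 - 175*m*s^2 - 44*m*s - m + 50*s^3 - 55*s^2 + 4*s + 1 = -35*m^3 - 245*m^2 + 50*s^3 + s^2*(35 - 175*m) + s*(-368*m^2 - 126*m)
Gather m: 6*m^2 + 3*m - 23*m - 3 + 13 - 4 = 6*m^2 - 20*m + 6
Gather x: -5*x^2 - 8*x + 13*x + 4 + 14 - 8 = -5*x^2 + 5*x + 10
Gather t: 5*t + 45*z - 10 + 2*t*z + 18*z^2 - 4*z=t*(2*z + 5) + 18*z^2 + 41*z - 10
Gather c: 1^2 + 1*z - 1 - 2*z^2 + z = -2*z^2 + 2*z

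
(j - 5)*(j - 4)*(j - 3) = j^3 - 12*j^2 + 47*j - 60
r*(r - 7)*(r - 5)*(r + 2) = r^4 - 10*r^3 + 11*r^2 + 70*r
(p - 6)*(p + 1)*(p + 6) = p^3 + p^2 - 36*p - 36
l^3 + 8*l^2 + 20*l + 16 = (l + 2)^2*(l + 4)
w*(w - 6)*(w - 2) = w^3 - 8*w^2 + 12*w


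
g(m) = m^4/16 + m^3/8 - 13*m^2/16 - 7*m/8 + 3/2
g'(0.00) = -0.88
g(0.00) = 1.50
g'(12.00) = 465.62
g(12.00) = 1386.00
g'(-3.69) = -2.33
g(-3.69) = -1.03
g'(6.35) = 67.94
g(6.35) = 96.81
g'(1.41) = -1.72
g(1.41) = -0.75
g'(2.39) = 0.80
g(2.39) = -1.49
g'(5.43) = 41.38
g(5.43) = 47.14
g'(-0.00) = -0.88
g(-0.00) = 1.50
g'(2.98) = 4.23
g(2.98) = -0.09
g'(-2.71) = 1.31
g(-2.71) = -1.21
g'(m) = m^3/4 + 3*m^2/8 - 13*m/8 - 7/8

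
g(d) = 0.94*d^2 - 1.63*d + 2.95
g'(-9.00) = -18.55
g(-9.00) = 93.76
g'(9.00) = 15.29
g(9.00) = 64.42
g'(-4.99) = -11.01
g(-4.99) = 34.49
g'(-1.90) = -5.20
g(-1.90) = 9.44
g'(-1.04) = -3.59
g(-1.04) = 5.66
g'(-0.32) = -2.23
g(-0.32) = 3.57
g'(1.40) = 1.00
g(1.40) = 2.51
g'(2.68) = 3.41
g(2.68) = 5.33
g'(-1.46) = -4.37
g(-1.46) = 7.33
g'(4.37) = 6.59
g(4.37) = 13.78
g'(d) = 1.88*d - 1.63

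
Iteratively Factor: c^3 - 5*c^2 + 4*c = (c - 1)*(c^2 - 4*c) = c*(c - 1)*(c - 4)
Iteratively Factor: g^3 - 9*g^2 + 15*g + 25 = (g + 1)*(g^2 - 10*g + 25) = (g - 5)*(g + 1)*(g - 5)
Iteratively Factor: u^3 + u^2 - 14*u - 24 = (u + 3)*(u^2 - 2*u - 8) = (u - 4)*(u + 3)*(u + 2)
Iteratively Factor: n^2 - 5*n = (n - 5)*(n)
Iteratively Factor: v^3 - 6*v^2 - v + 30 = (v - 3)*(v^2 - 3*v - 10) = (v - 5)*(v - 3)*(v + 2)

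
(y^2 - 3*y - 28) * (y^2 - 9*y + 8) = y^4 - 12*y^3 + 7*y^2 + 228*y - 224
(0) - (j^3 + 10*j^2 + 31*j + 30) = -j^3 - 10*j^2 - 31*j - 30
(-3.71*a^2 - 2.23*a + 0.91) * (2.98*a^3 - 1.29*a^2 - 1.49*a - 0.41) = -11.0558*a^5 - 1.8595*a^4 + 11.1164*a^3 + 3.6699*a^2 - 0.4416*a - 0.3731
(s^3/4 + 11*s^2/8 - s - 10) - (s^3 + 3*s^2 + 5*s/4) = -3*s^3/4 - 13*s^2/8 - 9*s/4 - 10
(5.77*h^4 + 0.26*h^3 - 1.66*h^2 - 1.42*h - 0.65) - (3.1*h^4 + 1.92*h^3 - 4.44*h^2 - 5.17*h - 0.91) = 2.67*h^4 - 1.66*h^3 + 2.78*h^2 + 3.75*h + 0.26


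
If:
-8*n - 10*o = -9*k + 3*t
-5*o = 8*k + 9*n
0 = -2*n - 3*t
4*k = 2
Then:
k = 1/2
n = -25/24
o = 43/40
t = 25/36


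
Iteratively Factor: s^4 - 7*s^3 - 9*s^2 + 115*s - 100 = (s + 4)*(s^3 - 11*s^2 + 35*s - 25) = (s - 5)*(s + 4)*(s^2 - 6*s + 5) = (s - 5)*(s - 1)*(s + 4)*(s - 5)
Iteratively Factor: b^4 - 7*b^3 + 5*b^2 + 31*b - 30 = (b - 1)*(b^3 - 6*b^2 - b + 30) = (b - 5)*(b - 1)*(b^2 - b - 6) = (b - 5)*(b - 3)*(b - 1)*(b + 2)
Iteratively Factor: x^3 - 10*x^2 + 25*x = (x - 5)*(x^2 - 5*x) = x*(x - 5)*(x - 5)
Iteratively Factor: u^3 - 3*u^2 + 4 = (u - 2)*(u^2 - u - 2) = (u - 2)^2*(u + 1)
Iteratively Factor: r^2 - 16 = (r + 4)*(r - 4)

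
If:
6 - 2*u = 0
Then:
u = 3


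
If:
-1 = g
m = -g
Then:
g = -1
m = 1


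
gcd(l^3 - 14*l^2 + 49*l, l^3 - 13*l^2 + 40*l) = l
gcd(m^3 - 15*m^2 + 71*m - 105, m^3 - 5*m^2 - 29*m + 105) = m^2 - 10*m + 21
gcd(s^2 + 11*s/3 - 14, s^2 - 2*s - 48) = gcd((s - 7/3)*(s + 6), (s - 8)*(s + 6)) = s + 6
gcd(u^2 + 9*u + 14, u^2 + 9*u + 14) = u^2 + 9*u + 14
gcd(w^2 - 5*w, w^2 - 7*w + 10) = w - 5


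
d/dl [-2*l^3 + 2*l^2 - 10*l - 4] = -6*l^2 + 4*l - 10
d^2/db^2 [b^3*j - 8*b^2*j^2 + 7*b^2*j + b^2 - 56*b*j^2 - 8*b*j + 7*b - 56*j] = 6*b*j - 16*j^2 + 14*j + 2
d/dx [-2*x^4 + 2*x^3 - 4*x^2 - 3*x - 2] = -8*x^3 + 6*x^2 - 8*x - 3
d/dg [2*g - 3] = 2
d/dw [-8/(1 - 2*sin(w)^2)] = -32*sin(2*w)/(cos(4*w) + 1)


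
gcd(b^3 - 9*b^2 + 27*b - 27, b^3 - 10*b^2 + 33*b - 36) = b^2 - 6*b + 9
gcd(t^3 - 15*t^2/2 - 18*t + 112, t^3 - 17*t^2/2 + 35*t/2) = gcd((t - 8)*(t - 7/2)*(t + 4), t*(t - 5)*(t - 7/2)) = t - 7/2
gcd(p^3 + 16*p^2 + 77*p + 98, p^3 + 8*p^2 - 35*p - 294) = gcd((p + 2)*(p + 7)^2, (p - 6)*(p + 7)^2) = p^2 + 14*p + 49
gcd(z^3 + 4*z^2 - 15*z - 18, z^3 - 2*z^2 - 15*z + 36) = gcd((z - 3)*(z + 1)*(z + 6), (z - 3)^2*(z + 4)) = z - 3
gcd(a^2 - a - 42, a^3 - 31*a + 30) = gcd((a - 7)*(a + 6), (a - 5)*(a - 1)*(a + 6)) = a + 6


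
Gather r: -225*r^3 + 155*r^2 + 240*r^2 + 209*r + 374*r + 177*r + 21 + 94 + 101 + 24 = -225*r^3 + 395*r^2 + 760*r + 240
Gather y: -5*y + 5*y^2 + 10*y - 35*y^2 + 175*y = -30*y^2 + 180*y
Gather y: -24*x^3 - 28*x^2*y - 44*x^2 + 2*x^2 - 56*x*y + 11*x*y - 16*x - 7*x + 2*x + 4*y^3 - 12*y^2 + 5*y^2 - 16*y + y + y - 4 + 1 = -24*x^3 - 42*x^2 - 21*x + 4*y^3 - 7*y^2 + y*(-28*x^2 - 45*x - 14) - 3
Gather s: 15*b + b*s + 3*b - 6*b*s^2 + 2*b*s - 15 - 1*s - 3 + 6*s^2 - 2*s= 18*b + s^2*(6 - 6*b) + s*(3*b - 3) - 18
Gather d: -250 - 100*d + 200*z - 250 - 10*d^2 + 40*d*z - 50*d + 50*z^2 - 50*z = -10*d^2 + d*(40*z - 150) + 50*z^2 + 150*z - 500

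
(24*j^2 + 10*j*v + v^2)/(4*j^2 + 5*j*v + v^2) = (6*j + v)/(j + v)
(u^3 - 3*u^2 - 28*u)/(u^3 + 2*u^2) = (u^2 - 3*u - 28)/(u*(u + 2))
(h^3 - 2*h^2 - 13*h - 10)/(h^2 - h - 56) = (-h^3 + 2*h^2 + 13*h + 10)/(-h^2 + h + 56)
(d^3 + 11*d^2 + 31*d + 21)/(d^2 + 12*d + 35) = (d^2 + 4*d + 3)/(d + 5)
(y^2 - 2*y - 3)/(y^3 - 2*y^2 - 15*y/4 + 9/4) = 4*(y + 1)/(4*y^2 + 4*y - 3)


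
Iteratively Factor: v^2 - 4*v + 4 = (v - 2)*(v - 2)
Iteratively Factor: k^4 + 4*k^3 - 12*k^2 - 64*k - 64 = (k + 4)*(k^3 - 12*k - 16) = (k + 2)*(k + 4)*(k^2 - 2*k - 8) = (k - 4)*(k + 2)*(k + 4)*(k + 2)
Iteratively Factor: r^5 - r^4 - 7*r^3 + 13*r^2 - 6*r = (r)*(r^4 - r^3 - 7*r^2 + 13*r - 6) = r*(r - 2)*(r^3 + r^2 - 5*r + 3) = r*(r - 2)*(r + 3)*(r^2 - 2*r + 1) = r*(r - 2)*(r - 1)*(r + 3)*(r - 1)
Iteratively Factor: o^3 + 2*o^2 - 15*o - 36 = (o - 4)*(o^2 + 6*o + 9) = (o - 4)*(o + 3)*(o + 3)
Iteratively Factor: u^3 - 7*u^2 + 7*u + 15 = (u - 5)*(u^2 - 2*u - 3) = (u - 5)*(u + 1)*(u - 3)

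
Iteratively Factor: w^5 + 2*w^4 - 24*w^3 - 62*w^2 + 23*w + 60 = (w - 5)*(w^4 + 7*w^3 + 11*w^2 - 7*w - 12) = (w - 5)*(w + 1)*(w^3 + 6*w^2 + 5*w - 12) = (w - 5)*(w + 1)*(w + 3)*(w^2 + 3*w - 4) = (w - 5)*(w - 1)*(w + 1)*(w + 3)*(w + 4)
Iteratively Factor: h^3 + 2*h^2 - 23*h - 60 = (h - 5)*(h^2 + 7*h + 12) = (h - 5)*(h + 3)*(h + 4)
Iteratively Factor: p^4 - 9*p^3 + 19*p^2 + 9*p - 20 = (p - 4)*(p^3 - 5*p^2 - p + 5) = (p - 4)*(p + 1)*(p^2 - 6*p + 5) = (p - 5)*(p - 4)*(p + 1)*(p - 1)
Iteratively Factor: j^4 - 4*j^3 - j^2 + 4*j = (j - 1)*(j^3 - 3*j^2 - 4*j) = j*(j - 1)*(j^2 - 3*j - 4) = j*(j - 1)*(j + 1)*(j - 4)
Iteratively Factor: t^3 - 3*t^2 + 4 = (t - 2)*(t^2 - t - 2) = (t - 2)^2*(t + 1)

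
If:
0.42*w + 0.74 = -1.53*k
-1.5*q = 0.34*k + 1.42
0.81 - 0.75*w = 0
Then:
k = -0.78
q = -0.77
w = 1.08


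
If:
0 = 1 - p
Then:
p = 1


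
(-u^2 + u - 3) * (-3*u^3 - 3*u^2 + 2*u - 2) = 3*u^5 + 4*u^3 + 13*u^2 - 8*u + 6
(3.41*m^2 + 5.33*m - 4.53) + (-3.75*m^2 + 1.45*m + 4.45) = -0.34*m^2 + 6.78*m - 0.0800000000000001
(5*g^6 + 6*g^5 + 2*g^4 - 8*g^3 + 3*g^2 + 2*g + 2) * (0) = 0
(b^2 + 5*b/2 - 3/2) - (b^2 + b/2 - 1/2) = 2*b - 1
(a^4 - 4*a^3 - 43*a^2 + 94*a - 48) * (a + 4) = a^5 - 59*a^3 - 78*a^2 + 328*a - 192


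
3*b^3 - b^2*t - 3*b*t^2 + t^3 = (-3*b + t)*(-b + t)*(b + t)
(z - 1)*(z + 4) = z^2 + 3*z - 4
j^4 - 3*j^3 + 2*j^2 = j^2*(j - 2)*(j - 1)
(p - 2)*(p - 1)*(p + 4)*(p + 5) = p^4 + 6*p^3 - 5*p^2 - 42*p + 40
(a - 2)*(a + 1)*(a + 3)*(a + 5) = a^4 + 7*a^3 + 5*a^2 - 31*a - 30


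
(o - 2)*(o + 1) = o^2 - o - 2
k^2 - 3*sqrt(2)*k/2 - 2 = (k - 2*sqrt(2))*(k + sqrt(2)/2)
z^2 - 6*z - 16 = (z - 8)*(z + 2)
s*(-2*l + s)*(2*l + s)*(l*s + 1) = -4*l^3*s^2 - 4*l^2*s + l*s^4 + s^3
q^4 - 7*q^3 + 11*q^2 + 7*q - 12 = (q - 4)*(q - 3)*(q - 1)*(q + 1)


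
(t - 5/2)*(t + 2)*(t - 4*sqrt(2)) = t^3 - 4*sqrt(2)*t^2 - t^2/2 - 5*t + 2*sqrt(2)*t + 20*sqrt(2)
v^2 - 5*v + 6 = (v - 3)*(v - 2)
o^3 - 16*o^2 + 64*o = o*(o - 8)^2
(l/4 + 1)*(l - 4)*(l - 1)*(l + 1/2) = l^4/4 - l^3/8 - 33*l^2/8 + 2*l + 2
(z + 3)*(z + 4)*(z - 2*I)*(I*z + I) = I*z^4 + 2*z^3 + 8*I*z^3 + 16*z^2 + 19*I*z^2 + 38*z + 12*I*z + 24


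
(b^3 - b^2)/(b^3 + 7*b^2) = (b - 1)/(b + 7)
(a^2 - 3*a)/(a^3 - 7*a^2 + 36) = a/(a^2 - 4*a - 12)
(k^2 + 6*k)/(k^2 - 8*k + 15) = k*(k + 6)/(k^2 - 8*k + 15)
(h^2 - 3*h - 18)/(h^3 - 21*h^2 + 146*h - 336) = (h + 3)/(h^2 - 15*h + 56)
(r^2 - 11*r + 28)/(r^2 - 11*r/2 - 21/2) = 2*(r - 4)/(2*r + 3)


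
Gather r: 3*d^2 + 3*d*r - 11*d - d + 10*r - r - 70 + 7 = 3*d^2 - 12*d + r*(3*d + 9) - 63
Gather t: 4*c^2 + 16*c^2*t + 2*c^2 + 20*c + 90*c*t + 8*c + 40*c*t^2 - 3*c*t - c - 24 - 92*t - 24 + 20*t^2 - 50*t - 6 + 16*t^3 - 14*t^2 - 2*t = 6*c^2 + 27*c + 16*t^3 + t^2*(40*c + 6) + t*(16*c^2 + 87*c - 144) - 54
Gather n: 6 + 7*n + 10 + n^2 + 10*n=n^2 + 17*n + 16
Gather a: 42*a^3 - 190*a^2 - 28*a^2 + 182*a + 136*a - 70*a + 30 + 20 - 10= 42*a^3 - 218*a^2 + 248*a + 40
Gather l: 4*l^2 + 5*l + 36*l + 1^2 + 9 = 4*l^2 + 41*l + 10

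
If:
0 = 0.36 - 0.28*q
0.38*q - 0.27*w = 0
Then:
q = 1.29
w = 1.81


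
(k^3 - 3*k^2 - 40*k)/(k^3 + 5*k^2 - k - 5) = k*(k - 8)/(k^2 - 1)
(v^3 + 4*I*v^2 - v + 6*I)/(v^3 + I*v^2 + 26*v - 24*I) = (v^2 + 5*I*v - 6)/(v^2 + 2*I*v + 24)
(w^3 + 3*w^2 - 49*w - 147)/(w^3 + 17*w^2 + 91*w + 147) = (w - 7)/(w + 7)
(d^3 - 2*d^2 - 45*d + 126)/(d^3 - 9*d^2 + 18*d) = (d + 7)/d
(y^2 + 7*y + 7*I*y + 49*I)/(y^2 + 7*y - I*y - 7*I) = (y + 7*I)/(y - I)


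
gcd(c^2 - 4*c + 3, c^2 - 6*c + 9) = c - 3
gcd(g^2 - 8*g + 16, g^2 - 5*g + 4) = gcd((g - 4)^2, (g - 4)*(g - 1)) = g - 4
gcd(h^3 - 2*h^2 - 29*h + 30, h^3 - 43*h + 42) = h^2 - 7*h + 6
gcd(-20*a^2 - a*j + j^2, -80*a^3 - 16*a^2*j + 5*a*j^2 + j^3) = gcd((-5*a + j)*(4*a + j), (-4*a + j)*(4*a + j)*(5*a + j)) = 4*a + j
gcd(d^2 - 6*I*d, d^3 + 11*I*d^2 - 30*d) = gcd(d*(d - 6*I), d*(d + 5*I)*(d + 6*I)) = d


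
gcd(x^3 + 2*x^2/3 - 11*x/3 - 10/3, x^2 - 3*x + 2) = x - 2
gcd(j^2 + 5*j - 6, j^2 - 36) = j + 6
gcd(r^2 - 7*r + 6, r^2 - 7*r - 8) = 1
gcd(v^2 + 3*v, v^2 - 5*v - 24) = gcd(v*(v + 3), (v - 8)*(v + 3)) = v + 3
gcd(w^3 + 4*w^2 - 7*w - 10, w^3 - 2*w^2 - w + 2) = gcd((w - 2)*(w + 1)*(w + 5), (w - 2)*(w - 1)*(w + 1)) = w^2 - w - 2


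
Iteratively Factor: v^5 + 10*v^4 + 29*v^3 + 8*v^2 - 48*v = (v + 4)*(v^4 + 6*v^3 + 5*v^2 - 12*v) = (v + 3)*(v + 4)*(v^3 + 3*v^2 - 4*v) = (v - 1)*(v + 3)*(v + 4)*(v^2 + 4*v) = v*(v - 1)*(v + 3)*(v + 4)*(v + 4)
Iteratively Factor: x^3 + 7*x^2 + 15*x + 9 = (x + 3)*(x^2 + 4*x + 3) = (x + 3)^2*(x + 1)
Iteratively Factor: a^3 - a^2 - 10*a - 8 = (a + 1)*(a^2 - 2*a - 8) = (a + 1)*(a + 2)*(a - 4)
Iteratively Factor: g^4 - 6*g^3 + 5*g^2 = (g)*(g^3 - 6*g^2 + 5*g) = g*(g - 5)*(g^2 - g) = g^2*(g - 5)*(g - 1)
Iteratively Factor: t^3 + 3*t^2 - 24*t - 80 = (t - 5)*(t^2 + 8*t + 16) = (t - 5)*(t + 4)*(t + 4)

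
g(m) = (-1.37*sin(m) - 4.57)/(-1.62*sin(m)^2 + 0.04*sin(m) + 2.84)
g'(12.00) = 0.55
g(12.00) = -1.63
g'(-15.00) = -0.84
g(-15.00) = -1.73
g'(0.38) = -1.27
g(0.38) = -1.93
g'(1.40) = -2.04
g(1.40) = -4.53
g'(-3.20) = 0.57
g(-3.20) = -1.64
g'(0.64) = -2.05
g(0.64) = -2.36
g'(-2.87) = -0.01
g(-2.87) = -1.55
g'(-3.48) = 1.17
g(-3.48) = -1.88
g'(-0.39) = 0.22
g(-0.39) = -1.56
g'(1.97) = 3.32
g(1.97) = -3.88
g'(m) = (3.24*sin(m)*cos(m) - 0.04*cos(m))*(-1.37*sin(m) - 4.57)/(-1.62*sin(m)^2 + 0.04*sin(m) + 2.84)^2 - 1.37*cos(m)/(-1.62*sin(m)^2 + 0.04*sin(m) + 2.84) = (-14.8068*sin(m) + 1.1097*cos(2*m) - 4.8177)*cos(m)/(-1.62*sin(m)^2 + 0.04*sin(m) + 2.84)^2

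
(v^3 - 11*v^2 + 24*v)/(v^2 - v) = (v^2 - 11*v + 24)/(v - 1)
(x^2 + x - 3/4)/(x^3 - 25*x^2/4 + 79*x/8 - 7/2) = 2*(2*x + 3)/(4*x^2 - 23*x + 28)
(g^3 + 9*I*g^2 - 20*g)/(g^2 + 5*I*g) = g + 4*I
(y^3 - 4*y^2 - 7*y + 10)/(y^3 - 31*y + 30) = (y + 2)/(y + 6)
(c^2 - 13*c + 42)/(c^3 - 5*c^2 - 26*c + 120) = (c - 7)/(c^2 + c - 20)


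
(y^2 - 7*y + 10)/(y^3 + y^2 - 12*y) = (y^2 - 7*y + 10)/(y*(y^2 + y - 12))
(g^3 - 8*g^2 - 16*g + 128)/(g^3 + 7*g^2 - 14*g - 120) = (g^2 - 4*g - 32)/(g^2 + 11*g + 30)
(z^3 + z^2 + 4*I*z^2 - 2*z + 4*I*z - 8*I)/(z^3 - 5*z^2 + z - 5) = (z^3 + z^2*(1 + 4*I) + z*(-2 + 4*I) - 8*I)/(z^3 - 5*z^2 + z - 5)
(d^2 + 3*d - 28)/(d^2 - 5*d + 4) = (d + 7)/(d - 1)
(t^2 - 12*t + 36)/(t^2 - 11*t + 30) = (t - 6)/(t - 5)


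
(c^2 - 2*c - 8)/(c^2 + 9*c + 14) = (c - 4)/(c + 7)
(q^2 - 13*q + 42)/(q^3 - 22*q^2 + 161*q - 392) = (q - 6)/(q^2 - 15*q + 56)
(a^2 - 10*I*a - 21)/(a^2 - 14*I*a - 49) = (a - 3*I)/(a - 7*I)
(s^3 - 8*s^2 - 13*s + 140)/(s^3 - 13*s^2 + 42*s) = (s^2 - s - 20)/(s*(s - 6))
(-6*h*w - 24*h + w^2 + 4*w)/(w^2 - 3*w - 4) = (6*h*w + 24*h - w^2 - 4*w)/(-w^2 + 3*w + 4)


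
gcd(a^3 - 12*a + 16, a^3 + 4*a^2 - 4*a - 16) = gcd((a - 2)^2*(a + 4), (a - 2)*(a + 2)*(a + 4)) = a^2 + 2*a - 8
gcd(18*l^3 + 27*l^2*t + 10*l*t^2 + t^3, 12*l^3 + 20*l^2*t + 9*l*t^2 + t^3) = 6*l^2 + 7*l*t + t^2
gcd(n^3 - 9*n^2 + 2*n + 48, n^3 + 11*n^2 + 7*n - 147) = n - 3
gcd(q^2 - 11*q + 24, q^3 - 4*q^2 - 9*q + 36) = q - 3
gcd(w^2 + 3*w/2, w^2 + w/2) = w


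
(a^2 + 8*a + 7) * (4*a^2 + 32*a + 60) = 4*a^4 + 64*a^3 + 344*a^2 + 704*a + 420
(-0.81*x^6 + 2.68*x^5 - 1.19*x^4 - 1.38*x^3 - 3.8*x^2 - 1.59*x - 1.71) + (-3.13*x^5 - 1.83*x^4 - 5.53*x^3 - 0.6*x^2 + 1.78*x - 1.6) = -0.81*x^6 - 0.45*x^5 - 3.02*x^4 - 6.91*x^3 - 4.4*x^2 + 0.19*x - 3.31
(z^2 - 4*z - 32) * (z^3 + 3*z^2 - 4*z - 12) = z^5 - z^4 - 48*z^3 - 92*z^2 + 176*z + 384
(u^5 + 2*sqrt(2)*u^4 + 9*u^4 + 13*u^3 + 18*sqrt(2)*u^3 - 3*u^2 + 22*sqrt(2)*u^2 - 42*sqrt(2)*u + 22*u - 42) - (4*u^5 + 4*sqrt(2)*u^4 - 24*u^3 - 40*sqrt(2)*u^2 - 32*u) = -3*u^5 - 2*sqrt(2)*u^4 + 9*u^4 + 18*sqrt(2)*u^3 + 37*u^3 - 3*u^2 + 62*sqrt(2)*u^2 - 42*sqrt(2)*u + 54*u - 42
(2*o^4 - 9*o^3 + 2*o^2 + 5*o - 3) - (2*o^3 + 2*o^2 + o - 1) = 2*o^4 - 11*o^3 + 4*o - 2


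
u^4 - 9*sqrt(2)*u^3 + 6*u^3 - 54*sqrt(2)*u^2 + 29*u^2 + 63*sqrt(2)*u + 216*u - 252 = (u - 1)*(u + 7)*(u - 6*sqrt(2))*(u - 3*sqrt(2))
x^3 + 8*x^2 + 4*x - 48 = (x - 2)*(x + 4)*(x + 6)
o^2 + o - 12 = (o - 3)*(o + 4)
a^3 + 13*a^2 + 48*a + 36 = (a + 1)*(a + 6)^2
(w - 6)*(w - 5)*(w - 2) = w^3 - 13*w^2 + 52*w - 60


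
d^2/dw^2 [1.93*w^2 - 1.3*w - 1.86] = 3.86000000000000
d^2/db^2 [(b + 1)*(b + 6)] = 2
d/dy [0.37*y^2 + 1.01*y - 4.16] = 0.74*y + 1.01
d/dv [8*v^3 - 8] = 24*v^2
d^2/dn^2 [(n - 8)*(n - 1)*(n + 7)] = 6*n - 4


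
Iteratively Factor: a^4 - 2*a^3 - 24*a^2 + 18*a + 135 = (a - 3)*(a^3 + a^2 - 21*a - 45) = (a - 3)*(a + 3)*(a^2 - 2*a - 15) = (a - 3)*(a + 3)^2*(a - 5)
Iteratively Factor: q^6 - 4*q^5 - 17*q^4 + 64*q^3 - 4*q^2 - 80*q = (q - 5)*(q^5 + q^4 - 12*q^3 + 4*q^2 + 16*q) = (q - 5)*(q - 2)*(q^4 + 3*q^3 - 6*q^2 - 8*q) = (q - 5)*(q - 2)*(q + 4)*(q^3 - q^2 - 2*q) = q*(q - 5)*(q - 2)*(q + 4)*(q^2 - q - 2) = q*(q - 5)*(q - 2)^2*(q + 4)*(q + 1)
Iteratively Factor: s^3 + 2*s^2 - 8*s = (s)*(s^2 + 2*s - 8) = s*(s - 2)*(s + 4)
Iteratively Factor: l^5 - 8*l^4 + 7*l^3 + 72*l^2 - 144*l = (l - 4)*(l^4 - 4*l^3 - 9*l^2 + 36*l) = (l - 4)^2*(l^3 - 9*l) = (l - 4)^2*(l - 3)*(l^2 + 3*l) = l*(l - 4)^2*(l - 3)*(l + 3)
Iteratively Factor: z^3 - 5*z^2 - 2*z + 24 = (z + 2)*(z^2 - 7*z + 12) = (z - 3)*(z + 2)*(z - 4)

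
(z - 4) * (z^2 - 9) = z^3 - 4*z^2 - 9*z + 36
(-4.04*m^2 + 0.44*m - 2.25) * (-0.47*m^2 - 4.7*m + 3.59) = 1.8988*m^4 + 18.7812*m^3 - 15.5141*m^2 + 12.1546*m - 8.0775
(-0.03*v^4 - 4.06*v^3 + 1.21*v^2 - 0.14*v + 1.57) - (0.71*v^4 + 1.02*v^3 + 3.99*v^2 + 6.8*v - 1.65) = -0.74*v^4 - 5.08*v^3 - 2.78*v^2 - 6.94*v + 3.22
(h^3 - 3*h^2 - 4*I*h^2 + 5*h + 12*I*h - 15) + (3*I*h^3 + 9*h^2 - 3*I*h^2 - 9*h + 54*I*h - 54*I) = h^3 + 3*I*h^3 + 6*h^2 - 7*I*h^2 - 4*h + 66*I*h - 15 - 54*I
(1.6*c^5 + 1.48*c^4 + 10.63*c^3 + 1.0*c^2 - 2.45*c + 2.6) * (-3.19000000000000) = -5.104*c^5 - 4.7212*c^4 - 33.9097*c^3 - 3.19*c^2 + 7.8155*c - 8.294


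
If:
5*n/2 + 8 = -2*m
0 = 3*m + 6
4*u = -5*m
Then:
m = -2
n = -8/5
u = 5/2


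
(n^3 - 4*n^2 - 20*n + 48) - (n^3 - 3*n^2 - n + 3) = -n^2 - 19*n + 45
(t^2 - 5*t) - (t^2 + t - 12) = 12 - 6*t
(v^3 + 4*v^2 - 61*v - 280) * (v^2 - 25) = v^5 + 4*v^4 - 86*v^3 - 380*v^2 + 1525*v + 7000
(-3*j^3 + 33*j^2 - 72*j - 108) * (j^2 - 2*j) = -3*j^5 + 39*j^4 - 138*j^3 + 36*j^2 + 216*j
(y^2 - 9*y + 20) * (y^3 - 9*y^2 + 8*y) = y^5 - 18*y^4 + 109*y^3 - 252*y^2 + 160*y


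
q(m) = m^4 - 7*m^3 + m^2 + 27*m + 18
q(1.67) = 41.05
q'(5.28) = 40.91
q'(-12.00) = -9933.00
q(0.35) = 27.29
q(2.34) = 26.95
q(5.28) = -64.74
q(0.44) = 29.51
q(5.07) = -70.93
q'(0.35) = 25.30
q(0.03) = 18.81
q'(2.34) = -32.06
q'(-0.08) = 26.70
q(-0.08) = 15.85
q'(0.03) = 27.04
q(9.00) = 1800.00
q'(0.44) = 24.16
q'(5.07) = 18.63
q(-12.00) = 32670.00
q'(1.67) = -9.60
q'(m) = 4*m^3 - 21*m^2 + 2*m + 27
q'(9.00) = 1260.00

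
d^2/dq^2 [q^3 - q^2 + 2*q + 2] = 6*q - 2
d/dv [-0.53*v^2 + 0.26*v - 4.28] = 0.26 - 1.06*v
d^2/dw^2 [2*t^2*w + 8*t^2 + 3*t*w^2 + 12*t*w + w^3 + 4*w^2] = 6*t + 6*w + 8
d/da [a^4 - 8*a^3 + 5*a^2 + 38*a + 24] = 4*a^3 - 24*a^2 + 10*a + 38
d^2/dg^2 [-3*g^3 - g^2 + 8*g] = -18*g - 2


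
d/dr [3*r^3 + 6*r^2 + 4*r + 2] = 9*r^2 + 12*r + 4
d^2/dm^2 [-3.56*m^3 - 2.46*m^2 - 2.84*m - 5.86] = -21.36*m - 4.92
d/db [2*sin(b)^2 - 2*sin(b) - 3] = 2*sin(2*b) - 2*cos(b)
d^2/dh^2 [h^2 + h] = 2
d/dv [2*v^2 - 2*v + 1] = 4*v - 2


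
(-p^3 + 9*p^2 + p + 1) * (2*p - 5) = -2*p^4 + 23*p^3 - 43*p^2 - 3*p - 5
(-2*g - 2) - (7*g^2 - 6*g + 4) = -7*g^2 + 4*g - 6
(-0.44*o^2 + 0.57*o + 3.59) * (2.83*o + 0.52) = -1.2452*o^3 + 1.3843*o^2 + 10.4561*o + 1.8668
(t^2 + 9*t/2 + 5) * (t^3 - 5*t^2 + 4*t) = t^5 - t^4/2 - 27*t^3/2 - 7*t^2 + 20*t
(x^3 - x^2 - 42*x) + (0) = x^3 - x^2 - 42*x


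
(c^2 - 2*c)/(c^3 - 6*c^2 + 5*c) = (c - 2)/(c^2 - 6*c + 5)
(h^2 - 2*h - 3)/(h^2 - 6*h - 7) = (h - 3)/(h - 7)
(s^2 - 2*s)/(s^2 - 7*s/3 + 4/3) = 3*s*(s - 2)/(3*s^2 - 7*s + 4)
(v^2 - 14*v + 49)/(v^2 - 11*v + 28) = (v - 7)/(v - 4)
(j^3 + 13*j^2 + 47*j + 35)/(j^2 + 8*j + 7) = j + 5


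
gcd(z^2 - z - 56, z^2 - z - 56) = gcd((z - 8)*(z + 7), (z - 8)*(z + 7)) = z^2 - z - 56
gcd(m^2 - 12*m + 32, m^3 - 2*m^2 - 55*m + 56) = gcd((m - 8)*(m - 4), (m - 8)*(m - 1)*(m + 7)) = m - 8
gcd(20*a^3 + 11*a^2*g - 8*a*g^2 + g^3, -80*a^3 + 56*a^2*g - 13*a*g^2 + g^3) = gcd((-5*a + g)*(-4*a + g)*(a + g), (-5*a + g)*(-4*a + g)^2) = 20*a^2 - 9*a*g + g^2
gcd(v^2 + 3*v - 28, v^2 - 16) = v - 4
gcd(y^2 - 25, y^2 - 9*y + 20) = y - 5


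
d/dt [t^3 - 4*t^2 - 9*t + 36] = 3*t^2 - 8*t - 9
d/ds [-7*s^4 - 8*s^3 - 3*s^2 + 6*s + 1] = -28*s^3 - 24*s^2 - 6*s + 6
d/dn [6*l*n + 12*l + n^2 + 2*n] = 6*l + 2*n + 2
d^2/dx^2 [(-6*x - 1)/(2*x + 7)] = 160/(2*x + 7)^3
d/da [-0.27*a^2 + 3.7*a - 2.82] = 3.7 - 0.54*a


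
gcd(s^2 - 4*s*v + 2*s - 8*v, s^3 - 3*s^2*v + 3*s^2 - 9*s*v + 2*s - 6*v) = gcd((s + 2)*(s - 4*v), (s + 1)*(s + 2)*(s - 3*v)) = s + 2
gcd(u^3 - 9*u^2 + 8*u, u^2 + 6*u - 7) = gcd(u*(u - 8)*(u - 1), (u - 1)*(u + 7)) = u - 1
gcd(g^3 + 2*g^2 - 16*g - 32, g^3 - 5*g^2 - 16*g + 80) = g^2 - 16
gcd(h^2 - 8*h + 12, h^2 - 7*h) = 1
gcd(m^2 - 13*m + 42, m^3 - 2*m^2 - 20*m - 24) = m - 6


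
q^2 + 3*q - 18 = (q - 3)*(q + 6)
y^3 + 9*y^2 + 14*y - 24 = (y - 1)*(y + 4)*(y + 6)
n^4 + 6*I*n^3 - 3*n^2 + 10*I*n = n*(n - I)*(n + 2*I)*(n + 5*I)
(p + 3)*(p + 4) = p^2 + 7*p + 12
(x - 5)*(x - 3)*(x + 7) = x^3 - x^2 - 41*x + 105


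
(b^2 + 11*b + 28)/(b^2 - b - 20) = (b + 7)/(b - 5)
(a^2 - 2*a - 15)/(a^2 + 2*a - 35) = (a + 3)/(a + 7)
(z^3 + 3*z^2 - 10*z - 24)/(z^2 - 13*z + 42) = (z^3 + 3*z^2 - 10*z - 24)/(z^2 - 13*z + 42)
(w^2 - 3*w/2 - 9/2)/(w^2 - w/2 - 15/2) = (2*w + 3)/(2*w + 5)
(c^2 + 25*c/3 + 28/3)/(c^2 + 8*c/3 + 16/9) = 3*(c + 7)/(3*c + 4)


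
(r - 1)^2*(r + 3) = r^3 + r^2 - 5*r + 3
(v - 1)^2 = v^2 - 2*v + 1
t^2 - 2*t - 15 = (t - 5)*(t + 3)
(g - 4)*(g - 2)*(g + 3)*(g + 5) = g^4 + 2*g^3 - 25*g^2 - 26*g + 120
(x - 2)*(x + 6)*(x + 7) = x^3 + 11*x^2 + 16*x - 84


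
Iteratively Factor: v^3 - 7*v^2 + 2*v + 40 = (v - 4)*(v^2 - 3*v - 10) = (v - 5)*(v - 4)*(v + 2)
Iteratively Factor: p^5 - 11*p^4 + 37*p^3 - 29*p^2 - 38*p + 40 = (p - 5)*(p^4 - 6*p^3 + 7*p^2 + 6*p - 8) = (p - 5)*(p - 2)*(p^3 - 4*p^2 - p + 4) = (p - 5)*(p - 2)*(p - 1)*(p^2 - 3*p - 4) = (p - 5)*(p - 2)*(p - 1)*(p + 1)*(p - 4)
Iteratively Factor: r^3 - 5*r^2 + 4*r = (r - 4)*(r^2 - r) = (r - 4)*(r - 1)*(r)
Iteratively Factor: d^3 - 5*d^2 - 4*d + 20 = (d + 2)*(d^2 - 7*d + 10) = (d - 2)*(d + 2)*(d - 5)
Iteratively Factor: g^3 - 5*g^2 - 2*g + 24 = (g + 2)*(g^2 - 7*g + 12) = (g - 3)*(g + 2)*(g - 4)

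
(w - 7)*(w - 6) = w^2 - 13*w + 42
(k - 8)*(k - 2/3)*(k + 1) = k^3 - 23*k^2/3 - 10*k/3 + 16/3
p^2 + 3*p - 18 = (p - 3)*(p + 6)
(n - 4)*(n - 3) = n^2 - 7*n + 12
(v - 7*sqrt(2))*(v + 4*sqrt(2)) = v^2 - 3*sqrt(2)*v - 56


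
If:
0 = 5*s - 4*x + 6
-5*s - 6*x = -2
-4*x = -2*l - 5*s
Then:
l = 3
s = -14/25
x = 4/5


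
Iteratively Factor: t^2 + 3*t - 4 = (t - 1)*(t + 4)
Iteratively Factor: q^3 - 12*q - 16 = (q + 2)*(q^2 - 2*q - 8) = (q + 2)^2*(q - 4)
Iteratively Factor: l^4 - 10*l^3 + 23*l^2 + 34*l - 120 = (l - 4)*(l^3 - 6*l^2 - l + 30) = (l - 4)*(l + 2)*(l^2 - 8*l + 15) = (l - 4)*(l - 3)*(l + 2)*(l - 5)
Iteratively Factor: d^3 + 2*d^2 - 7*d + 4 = (d - 1)*(d^2 + 3*d - 4) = (d - 1)^2*(d + 4)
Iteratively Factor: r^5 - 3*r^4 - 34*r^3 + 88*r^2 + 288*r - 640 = (r - 4)*(r^4 + r^3 - 30*r^2 - 32*r + 160) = (r - 4)*(r - 2)*(r^3 + 3*r^2 - 24*r - 80) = (r - 4)*(r - 2)*(r + 4)*(r^2 - r - 20) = (r - 5)*(r - 4)*(r - 2)*(r + 4)*(r + 4)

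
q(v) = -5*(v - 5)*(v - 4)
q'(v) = 45 - 10*v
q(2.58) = -17.18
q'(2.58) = 19.20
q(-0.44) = -120.77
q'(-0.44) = 49.40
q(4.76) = 0.91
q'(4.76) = -2.60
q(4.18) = 0.74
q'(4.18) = 3.20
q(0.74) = -69.44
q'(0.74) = 37.60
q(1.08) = -57.23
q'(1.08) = 34.20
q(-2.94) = -275.52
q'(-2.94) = 74.40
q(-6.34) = -586.28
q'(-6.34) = 108.40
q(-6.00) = -550.00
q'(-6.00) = 105.00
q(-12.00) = -1360.00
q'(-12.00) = 165.00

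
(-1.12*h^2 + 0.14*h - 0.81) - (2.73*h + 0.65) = -1.12*h^2 - 2.59*h - 1.46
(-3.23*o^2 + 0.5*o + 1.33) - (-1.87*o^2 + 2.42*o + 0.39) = -1.36*o^2 - 1.92*o + 0.94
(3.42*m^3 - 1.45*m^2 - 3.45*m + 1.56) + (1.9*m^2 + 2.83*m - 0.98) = 3.42*m^3 + 0.45*m^2 - 0.62*m + 0.58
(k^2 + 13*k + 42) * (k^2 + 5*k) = k^4 + 18*k^3 + 107*k^2 + 210*k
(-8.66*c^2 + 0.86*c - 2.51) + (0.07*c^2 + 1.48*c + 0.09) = -8.59*c^2 + 2.34*c - 2.42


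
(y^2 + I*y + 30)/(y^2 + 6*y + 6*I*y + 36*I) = (y - 5*I)/(y + 6)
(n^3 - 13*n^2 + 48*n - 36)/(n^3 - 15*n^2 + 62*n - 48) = (n - 6)/(n - 8)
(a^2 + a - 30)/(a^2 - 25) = (a + 6)/(a + 5)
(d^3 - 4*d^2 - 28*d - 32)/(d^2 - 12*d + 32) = (d^2 + 4*d + 4)/(d - 4)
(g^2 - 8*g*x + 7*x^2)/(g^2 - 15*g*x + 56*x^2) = (-g + x)/(-g + 8*x)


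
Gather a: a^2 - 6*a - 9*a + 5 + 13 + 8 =a^2 - 15*a + 26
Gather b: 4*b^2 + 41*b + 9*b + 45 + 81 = 4*b^2 + 50*b + 126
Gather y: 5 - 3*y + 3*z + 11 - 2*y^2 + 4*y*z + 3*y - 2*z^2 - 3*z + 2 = -2*y^2 + 4*y*z - 2*z^2 + 18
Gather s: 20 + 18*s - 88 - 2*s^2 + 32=-2*s^2 + 18*s - 36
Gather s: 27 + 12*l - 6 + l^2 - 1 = l^2 + 12*l + 20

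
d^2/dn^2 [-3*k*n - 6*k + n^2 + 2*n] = 2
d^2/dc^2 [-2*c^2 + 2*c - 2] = -4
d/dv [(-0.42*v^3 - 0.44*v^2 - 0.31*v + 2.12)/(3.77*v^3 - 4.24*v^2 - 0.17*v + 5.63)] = (3.4396*v^4 + 2.4802*v^3 - 32.3106*v^2 + 13.0232*v - 1.3849)/(14.2129*v^6 - 31.9696*v^5 + 16.6958*v^4 + 43.8918*v^3 - 47.7135*v^2 - 1.9142*v + 31.6969)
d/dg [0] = 0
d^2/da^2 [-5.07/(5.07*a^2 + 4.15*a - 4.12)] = (260.647686*a^2 + 213.35067*a - 5.07*(10.14*a + 4.15)*(20.28*a + 8.3) - 211.808376)/(5.07*a^2 + 4.15*a - 4.12)^3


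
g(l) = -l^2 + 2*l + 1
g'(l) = 2 - 2*l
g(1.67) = 1.55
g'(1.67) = -1.34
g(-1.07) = -2.28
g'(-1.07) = 4.14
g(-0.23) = 0.49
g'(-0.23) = 2.46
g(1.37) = 1.86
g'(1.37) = -0.74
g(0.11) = 1.21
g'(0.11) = 1.78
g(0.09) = 1.17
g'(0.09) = 1.82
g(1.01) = 2.00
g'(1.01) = -0.02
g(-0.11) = 0.77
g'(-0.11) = 2.22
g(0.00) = 1.00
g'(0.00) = 2.00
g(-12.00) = -167.00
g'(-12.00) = 26.00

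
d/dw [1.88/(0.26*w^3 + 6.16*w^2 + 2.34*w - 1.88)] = (-1.4664*w^2 - 23.1616*w - 4.3992)/(0.26*w^3 + 6.16*w^2 + 2.34*w - 1.88)^2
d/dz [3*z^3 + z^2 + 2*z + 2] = 9*z^2 + 2*z + 2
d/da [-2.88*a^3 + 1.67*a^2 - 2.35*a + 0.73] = -8.64*a^2 + 3.34*a - 2.35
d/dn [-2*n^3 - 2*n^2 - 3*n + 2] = -6*n^2 - 4*n - 3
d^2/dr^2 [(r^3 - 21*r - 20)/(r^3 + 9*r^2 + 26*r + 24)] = 2*(-9*r^3 - 33*r^2 - 3*r + 61)/(r^6 + 15*r^5 + 93*r^4 + 305*r^3 + 558*r^2 + 540*r + 216)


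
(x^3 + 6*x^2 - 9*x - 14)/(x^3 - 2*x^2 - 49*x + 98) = (x + 1)/(x - 7)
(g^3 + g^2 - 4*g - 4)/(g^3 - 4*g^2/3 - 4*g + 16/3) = 3*(g + 1)/(3*g - 4)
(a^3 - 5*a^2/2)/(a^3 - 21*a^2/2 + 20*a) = a/(a - 8)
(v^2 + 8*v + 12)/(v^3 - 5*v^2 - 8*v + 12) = (v + 6)/(v^2 - 7*v + 6)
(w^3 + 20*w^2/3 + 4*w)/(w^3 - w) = (w^2 + 20*w/3 + 4)/(w^2 - 1)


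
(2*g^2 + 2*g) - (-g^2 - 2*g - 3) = 3*g^2 + 4*g + 3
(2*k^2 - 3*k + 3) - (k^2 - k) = k^2 - 2*k + 3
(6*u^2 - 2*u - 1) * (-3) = -18*u^2 + 6*u + 3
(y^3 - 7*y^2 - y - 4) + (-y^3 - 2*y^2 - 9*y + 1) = -9*y^2 - 10*y - 3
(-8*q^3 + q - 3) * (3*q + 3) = -24*q^4 - 24*q^3 + 3*q^2 - 6*q - 9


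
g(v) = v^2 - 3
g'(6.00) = 12.00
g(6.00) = 33.00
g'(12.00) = 24.00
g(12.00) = 141.00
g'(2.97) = 5.94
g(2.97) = 5.82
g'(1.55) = 3.10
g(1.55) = -0.60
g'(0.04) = 0.08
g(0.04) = -3.00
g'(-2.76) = -5.52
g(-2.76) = 4.62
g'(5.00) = 10.00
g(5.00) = 22.00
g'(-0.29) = -0.58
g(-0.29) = -2.92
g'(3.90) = 7.80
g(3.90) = 12.21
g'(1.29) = 2.58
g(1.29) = -1.34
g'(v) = 2*v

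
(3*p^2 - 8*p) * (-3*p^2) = -9*p^4 + 24*p^3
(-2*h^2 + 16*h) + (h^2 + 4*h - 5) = -h^2 + 20*h - 5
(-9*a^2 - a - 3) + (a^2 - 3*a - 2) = -8*a^2 - 4*a - 5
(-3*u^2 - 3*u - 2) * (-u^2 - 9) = 3*u^4 + 3*u^3 + 29*u^2 + 27*u + 18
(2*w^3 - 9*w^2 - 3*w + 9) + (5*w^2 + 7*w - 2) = 2*w^3 - 4*w^2 + 4*w + 7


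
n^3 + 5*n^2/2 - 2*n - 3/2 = (n - 1)*(n + 1/2)*(n + 3)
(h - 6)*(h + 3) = h^2 - 3*h - 18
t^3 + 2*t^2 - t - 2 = (t - 1)*(t + 1)*(t + 2)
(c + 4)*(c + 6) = c^2 + 10*c + 24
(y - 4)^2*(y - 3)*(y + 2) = y^4 - 9*y^3 + 18*y^2 + 32*y - 96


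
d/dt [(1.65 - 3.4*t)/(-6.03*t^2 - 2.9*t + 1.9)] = (-20.502*t^2 + 19.899*t - 1.675)/(36.3609*t^4 + 34.974*t^3 - 14.504*t^2 - 11.02*t + 3.61)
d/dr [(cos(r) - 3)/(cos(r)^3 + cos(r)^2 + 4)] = (-9*cos(r)/2 - 4*cos(2*r) + cos(3*r)/2 - 8)*sin(r)/(cos(r)^3 + cos(r)^2 + 4)^2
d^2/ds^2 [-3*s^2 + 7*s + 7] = -6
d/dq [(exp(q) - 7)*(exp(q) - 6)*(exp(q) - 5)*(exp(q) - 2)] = (4*exp(3*q) - 60*exp(2*q) + 286*exp(q) - 424)*exp(q)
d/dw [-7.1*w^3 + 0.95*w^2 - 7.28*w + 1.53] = -21.3*w^2 + 1.9*w - 7.28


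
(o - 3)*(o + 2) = o^2 - o - 6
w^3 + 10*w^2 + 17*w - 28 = (w - 1)*(w + 4)*(w + 7)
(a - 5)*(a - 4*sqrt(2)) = a^2 - 4*sqrt(2)*a - 5*a + 20*sqrt(2)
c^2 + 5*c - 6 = (c - 1)*(c + 6)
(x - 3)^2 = x^2 - 6*x + 9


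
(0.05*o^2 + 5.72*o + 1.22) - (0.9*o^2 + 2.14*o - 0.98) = -0.85*o^2 + 3.58*o + 2.2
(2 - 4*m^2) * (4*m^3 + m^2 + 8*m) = -16*m^5 - 4*m^4 - 24*m^3 + 2*m^2 + 16*m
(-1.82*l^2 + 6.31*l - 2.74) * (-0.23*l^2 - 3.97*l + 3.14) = 0.4186*l^4 + 5.7741*l^3 - 30.1353*l^2 + 30.6912*l - 8.6036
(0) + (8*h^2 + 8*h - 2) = 8*h^2 + 8*h - 2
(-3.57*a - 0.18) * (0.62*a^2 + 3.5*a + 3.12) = -2.2134*a^3 - 12.6066*a^2 - 11.7684*a - 0.5616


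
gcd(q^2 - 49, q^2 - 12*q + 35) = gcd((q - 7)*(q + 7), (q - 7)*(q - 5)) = q - 7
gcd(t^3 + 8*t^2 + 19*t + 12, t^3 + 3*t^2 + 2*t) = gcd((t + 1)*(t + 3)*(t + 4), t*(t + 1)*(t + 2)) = t + 1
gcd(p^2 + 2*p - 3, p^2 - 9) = p + 3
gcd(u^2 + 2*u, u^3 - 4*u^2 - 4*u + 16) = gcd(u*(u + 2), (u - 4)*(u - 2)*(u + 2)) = u + 2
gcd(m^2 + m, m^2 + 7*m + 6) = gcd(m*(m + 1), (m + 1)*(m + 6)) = m + 1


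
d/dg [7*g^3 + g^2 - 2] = g*(21*g + 2)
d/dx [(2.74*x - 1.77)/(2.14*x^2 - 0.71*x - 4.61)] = (-5.8636*x^2 + 7.5756*x - 13.8881)/(4.5796*x^4 - 3.0388*x^3 - 19.2267*x^2 + 6.5462*x + 21.2521)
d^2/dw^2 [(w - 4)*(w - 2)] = 2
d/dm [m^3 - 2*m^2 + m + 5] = 3*m^2 - 4*m + 1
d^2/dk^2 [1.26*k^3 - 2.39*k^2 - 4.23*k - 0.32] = 7.56*k - 4.78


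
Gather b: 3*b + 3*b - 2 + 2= 6*b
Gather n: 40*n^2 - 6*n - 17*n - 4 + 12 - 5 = 40*n^2 - 23*n + 3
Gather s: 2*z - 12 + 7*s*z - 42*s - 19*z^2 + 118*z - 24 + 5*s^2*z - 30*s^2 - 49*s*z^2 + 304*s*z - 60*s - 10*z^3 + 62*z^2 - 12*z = s^2*(5*z - 30) + s*(-49*z^2 + 311*z - 102) - 10*z^3 + 43*z^2 + 108*z - 36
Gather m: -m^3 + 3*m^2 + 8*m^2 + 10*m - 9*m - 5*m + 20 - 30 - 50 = -m^3 + 11*m^2 - 4*m - 60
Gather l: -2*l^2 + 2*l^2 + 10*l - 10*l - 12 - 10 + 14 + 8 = 0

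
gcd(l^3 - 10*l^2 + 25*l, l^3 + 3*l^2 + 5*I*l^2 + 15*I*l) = l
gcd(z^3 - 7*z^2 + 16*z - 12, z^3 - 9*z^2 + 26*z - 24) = z^2 - 5*z + 6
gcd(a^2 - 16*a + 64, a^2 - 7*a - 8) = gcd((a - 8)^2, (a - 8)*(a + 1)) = a - 8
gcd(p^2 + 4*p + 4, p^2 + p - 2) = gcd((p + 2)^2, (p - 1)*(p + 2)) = p + 2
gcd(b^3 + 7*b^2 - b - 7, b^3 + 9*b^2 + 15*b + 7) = b^2 + 8*b + 7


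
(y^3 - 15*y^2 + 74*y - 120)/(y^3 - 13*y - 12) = (y^2 - 11*y + 30)/(y^2 + 4*y + 3)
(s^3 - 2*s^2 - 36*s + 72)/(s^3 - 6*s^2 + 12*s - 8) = (s^2 - 36)/(s^2 - 4*s + 4)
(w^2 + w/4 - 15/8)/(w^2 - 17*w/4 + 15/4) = (w + 3/2)/(w - 3)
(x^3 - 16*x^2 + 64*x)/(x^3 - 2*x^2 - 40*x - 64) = x*(x - 8)/(x^2 + 6*x + 8)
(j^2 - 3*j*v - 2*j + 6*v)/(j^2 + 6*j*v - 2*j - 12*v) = (j - 3*v)/(j + 6*v)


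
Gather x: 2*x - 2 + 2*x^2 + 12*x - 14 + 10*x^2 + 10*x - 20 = 12*x^2 + 24*x - 36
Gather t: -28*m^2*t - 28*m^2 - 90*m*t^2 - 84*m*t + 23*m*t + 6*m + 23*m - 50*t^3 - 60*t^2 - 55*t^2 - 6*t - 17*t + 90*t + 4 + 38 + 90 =-28*m^2 + 29*m - 50*t^3 + t^2*(-90*m - 115) + t*(-28*m^2 - 61*m + 67) + 132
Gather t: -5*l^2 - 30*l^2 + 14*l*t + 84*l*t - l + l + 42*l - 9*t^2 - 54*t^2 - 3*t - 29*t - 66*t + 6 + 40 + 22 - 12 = -35*l^2 + 42*l - 63*t^2 + t*(98*l - 98) + 56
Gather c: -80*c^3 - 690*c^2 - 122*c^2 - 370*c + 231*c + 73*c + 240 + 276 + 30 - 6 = -80*c^3 - 812*c^2 - 66*c + 540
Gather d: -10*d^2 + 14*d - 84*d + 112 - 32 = -10*d^2 - 70*d + 80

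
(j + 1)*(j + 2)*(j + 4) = j^3 + 7*j^2 + 14*j + 8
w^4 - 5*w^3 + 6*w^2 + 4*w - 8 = (w - 2)^3*(w + 1)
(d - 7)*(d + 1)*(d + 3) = d^3 - 3*d^2 - 25*d - 21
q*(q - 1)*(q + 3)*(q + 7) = q^4 + 9*q^3 + 11*q^2 - 21*q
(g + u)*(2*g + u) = 2*g^2 + 3*g*u + u^2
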